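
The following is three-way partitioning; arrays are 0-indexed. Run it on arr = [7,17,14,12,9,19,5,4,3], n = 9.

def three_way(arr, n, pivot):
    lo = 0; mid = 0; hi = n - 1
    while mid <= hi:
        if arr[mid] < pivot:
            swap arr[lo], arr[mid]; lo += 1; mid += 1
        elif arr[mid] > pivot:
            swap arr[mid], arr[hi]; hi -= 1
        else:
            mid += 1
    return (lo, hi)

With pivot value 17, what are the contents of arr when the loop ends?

pivot = 17; lo=0, mid=0, hi=8
arr[mid]=7<17: swap arr[0],arr[0]; lo=1,mid=1 → [7,17,14,12,9,19,5,4,3]
arr[mid]=17=17: mid=2
arr[mid]=14<17: swap arr[1],arr[2]; lo=2,mid=3 → [7,14,17,12,9,19,5,4,3]
arr[mid]=12<17: swap arr[2],arr[3]; lo=3,mid=4 → [7,14,12,17,9,19,5,4,3]
arr[mid]=9<17: swap arr[3],arr[4]; lo=4,mid=5 → [7,14,12,9,17,19,5,4,3]
arr[mid]=19>17: swap arr[5],arr[8]; hi=7 → [7,14,12,9,17,3,5,4,19]
arr[mid]=3<17: swap arr[4],arr[5]; lo=5,mid=6 → [7,14,12,9,3,17,5,4,19]
arr[mid]=5<17: swap arr[5],arr[6]; lo=6,mid=7 → [7,14,12,9,3,5,17,4,19]
arr[mid]=4<17: swap arr[6],arr[7]; lo=7,mid=8 → [7,14,12,9,3,5,4,17,19]
end: lo=7, hi=7; arr = [7,14,12,9,3,5,4,17,19]

[7,14,12,9,3,5,4,17,19]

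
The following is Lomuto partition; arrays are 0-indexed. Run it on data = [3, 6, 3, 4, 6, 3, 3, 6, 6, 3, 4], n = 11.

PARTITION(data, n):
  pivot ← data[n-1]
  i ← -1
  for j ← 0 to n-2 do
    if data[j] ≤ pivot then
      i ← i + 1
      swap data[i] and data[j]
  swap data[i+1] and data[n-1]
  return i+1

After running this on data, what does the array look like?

[3, 3, 4, 3, 3, 3, 4, 6, 6, 6, 6]

pivot = data[10] = 4; i = -1
j=0: data[0]=3 ≤ 4 → i=0, swap data[0],data[0] (no change) → [3, 6, 3, 4, 6, 3, 3, 6, 6, 3, 4]
j=1: data[1]=6 > 4 → no swap
j=2: data[2]=3 ≤ 4 → i=1, swap data[1],data[2] → [3, 3, 6, 4, 6, 3, 3, 6, 6, 3, 4]
j=3: data[3]=4 ≤ 4 → i=2, swap data[2],data[3] → [3, 3, 4, 6, 6, 3, 3, 6, 6, 3, 4]
j=4: data[4]=6 > 4 → no swap
j=5: data[5]=3 ≤ 4 → i=3, swap data[3],data[5] → [3, 3, 4, 3, 6, 6, 3, 6, 6, 3, 4]
j=6: data[6]=3 ≤ 4 → i=4, swap data[4],data[6] → [3, 3, 4, 3, 3, 6, 6, 6, 6, 3, 4]
j=7: data[7]=6 > 4 → no swap
j=8: data[8]=6 > 4 → no swap
j=9: data[9]=3 ≤ 4 → i=5, swap data[5],data[9] → [3, 3, 4, 3, 3, 3, 6, 6, 6, 6, 4]
final swap data[6],data[10] → [3, 3, 4, 3, 3, 3, 4, 6, 6, 6, 6]; return 6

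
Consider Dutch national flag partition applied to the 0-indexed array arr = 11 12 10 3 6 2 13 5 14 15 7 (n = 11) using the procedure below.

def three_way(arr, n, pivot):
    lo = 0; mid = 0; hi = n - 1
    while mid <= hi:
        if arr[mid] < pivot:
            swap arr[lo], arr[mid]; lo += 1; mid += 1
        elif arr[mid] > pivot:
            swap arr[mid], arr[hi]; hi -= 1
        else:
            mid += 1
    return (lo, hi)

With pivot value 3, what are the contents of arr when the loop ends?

2 3 10 6 12 13 5 14 15 7 11

pivot = 3; lo=0, mid=0, hi=10
arr[mid]=11>3: swap arr[0],arr[10]; hi=9 → 7 12 10 3 6 2 13 5 14 15 11
arr[mid]=7>3: swap arr[0],arr[9]; hi=8 → 15 12 10 3 6 2 13 5 14 7 11
arr[mid]=15>3: swap arr[0],arr[8]; hi=7 → 14 12 10 3 6 2 13 5 15 7 11
arr[mid]=14>3: swap arr[0],arr[7]; hi=6 → 5 12 10 3 6 2 13 14 15 7 11
arr[mid]=5>3: swap arr[0],arr[6]; hi=5 → 13 12 10 3 6 2 5 14 15 7 11
arr[mid]=13>3: swap arr[0],arr[5]; hi=4 → 2 12 10 3 6 13 5 14 15 7 11
arr[mid]=2<3: swap arr[0],arr[0]; lo=1,mid=1 → 2 12 10 3 6 13 5 14 15 7 11
arr[mid]=12>3: swap arr[1],arr[4]; hi=3 → 2 6 10 3 12 13 5 14 15 7 11
arr[mid]=6>3: swap arr[1],arr[3]; hi=2 → 2 3 10 6 12 13 5 14 15 7 11
arr[mid]=3=3: mid=2
arr[mid]=10>3: swap arr[2],arr[2]; hi=1 → 2 3 10 6 12 13 5 14 15 7 11
end: lo=1, hi=1; arr = 2 3 10 6 12 13 5 14 15 7 11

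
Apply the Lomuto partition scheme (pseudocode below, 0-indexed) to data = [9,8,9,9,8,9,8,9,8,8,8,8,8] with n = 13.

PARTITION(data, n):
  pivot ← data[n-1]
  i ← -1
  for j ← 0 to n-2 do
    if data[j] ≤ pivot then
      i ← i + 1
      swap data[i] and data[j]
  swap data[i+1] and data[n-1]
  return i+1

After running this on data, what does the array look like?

[8,8,8,8,8,8,8,8,9,9,9,9,9]

pivot=8, i=-1
j=0: 9>8, skip
j=1: 8≤8, i=0, swap(0,1) ⇒ [8,9,9,9,8,9,8,9,8,8,8,8,8]
j=2: 9>8, skip
j=3: 9>8, skip
j=4: 8≤8, i=1, swap(1,4) ⇒ [8,8,9,9,9,9,8,9,8,8,8,8,8]
j=5: 9>8, skip
j=6: 8≤8, i=2, swap(2,6) ⇒ [8,8,8,9,9,9,9,9,8,8,8,8,8]
j=7: 9>8, skip
j=8: 8≤8, i=3, swap(3,8) ⇒ [8,8,8,8,9,9,9,9,9,8,8,8,8]
j=9: 8≤8, i=4, swap(4,9) ⇒ [8,8,8,8,8,9,9,9,9,9,8,8,8]
j=10: 8≤8, i=5, swap(5,10) ⇒ [8,8,8,8,8,8,9,9,9,9,9,8,8]
j=11: 8≤8, i=6, swap(6,11) ⇒ [8,8,8,8,8,8,8,9,9,9,9,9,8]
swap(7,12) ⇒ [8,8,8,8,8,8,8,8,9,9,9,9,9]; return 7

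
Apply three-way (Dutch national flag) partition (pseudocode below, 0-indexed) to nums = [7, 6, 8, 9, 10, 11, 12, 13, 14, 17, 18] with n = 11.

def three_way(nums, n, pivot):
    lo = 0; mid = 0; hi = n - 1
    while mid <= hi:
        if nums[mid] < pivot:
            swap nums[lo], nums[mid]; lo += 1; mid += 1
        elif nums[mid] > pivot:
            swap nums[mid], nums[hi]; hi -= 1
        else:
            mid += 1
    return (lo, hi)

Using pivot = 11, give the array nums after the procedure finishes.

[7, 6, 8, 9, 10, 11, 13, 14, 17, 18, 12]

pivot = 11; lo=0, mid=0, hi=10
nums[mid]=7<11: swap nums[0],nums[0]; lo=1,mid=1 → [7, 6, 8, 9, 10, 11, 12, 13, 14, 17, 18]
nums[mid]=6<11: swap nums[1],nums[1]; lo=2,mid=2 → [7, 6, 8, 9, 10, 11, 12, 13, 14, 17, 18]
nums[mid]=8<11: swap nums[2],nums[2]; lo=3,mid=3 → [7, 6, 8, 9, 10, 11, 12, 13, 14, 17, 18]
nums[mid]=9<11: swap nums[3],nums[3]; lo=4,mid=4 → [7, 6, 8, 9, 10, 11, 12, 13, 14, 17, 18]
nums[mid]=10<11: swap nums[4],nums[4]; lo=5,mid=5 → [7, 6, 8, 9, 10, 11, 12, 13, 14, 17, 18]
nums[mid]=11=11: mid=6
nums[mid]=12>11: swap nums[6],nums[10]; hi=9 → [7, 6, 8, 9, 10, 11, 18, 13, 14, 17, 12]
nums[mid]=18>11: swap nums[6],nums[9]; hi=8 → [7, 6, 8, 9, 10, 11, 17, 13, 14, 18, 12]
nums[mid]=17>11: swap nums[6],nums[8]; hi=7 → [7, 6, 8, 9, 10, 11, 14, 13, 17, 18, 12]
nums[mid]=14>11: swap nums[6],nums[7]; hi=6 → [7, 6, 8, 9, 10, 11, 13, 14, 17, 18, 12]
nums[mid]=13>11: swap nums[6],nums[6]; hi=5 → [7, 6, 8, 9, 10, 11, 13, 14, 17, 18, 12]
end: lo=5, hi=5; nums = [7, 6, 8, 9, 10, 11, 13, 14, 17, 18, 12]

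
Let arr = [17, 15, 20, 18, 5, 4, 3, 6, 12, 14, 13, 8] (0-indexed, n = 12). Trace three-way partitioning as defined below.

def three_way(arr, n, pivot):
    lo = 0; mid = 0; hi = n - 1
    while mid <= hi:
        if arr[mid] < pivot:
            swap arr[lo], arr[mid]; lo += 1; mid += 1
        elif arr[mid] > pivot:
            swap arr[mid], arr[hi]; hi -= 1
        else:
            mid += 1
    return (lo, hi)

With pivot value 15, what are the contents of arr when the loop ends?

pivot = 15; lo=0, mid=0, hi=11
arr[mid]=17>15: swap arr[0],arr[11]; hi=10 → [8, 15, 20, 18, 5, 4, 3, 6, 12, 14, 13, 17]
arr[mid]=8<15: swap arr[0],arr[0]; lo=1,mid=1 → [8, 15, 20, 18, 5, 4, 3, 6, 12, 14, 13, 17]
arr[mid]=15=15: mid=2
arr[mid]=20>15: swap arr[2],arr[10]; hi=9 → [8, 15, 13, 18, 5, 4, 3, 6, 12, 14, 20, 17]
arr[mid]=13<15: swap arr[1],arr[2]; lo=2,mid=3 → [8, 13, 15, 18, 5, 4, 3, 6, 12, 14, 20, 17]
arr[mid]=18>15: swap arr[3],arr[9]; hi=8 → [8, 13, 15, 14, 5, 4, 3, 6, 12, 18, 20, 17]
arr[mid]=14<15: swap arr[2],arr[3]; lo=3,mid=4 → [8, 13, 14, 15, 5, 4, 3, 6, 12, 18, 20, 17]
arr[mid]=5<15: swap arr[3],arr[4]; lo=4,mid=5 → [8, 13, 14, 5, 15, 4, 3, 6, 12, 18, 20, 17]
arr[mid]=4<15: swap arr[4],arr[5]; lo=5,mid=6 → [8, 13, 14, 5, 4, 15, 3, 6, 12, 18, 20, 17]
arr[mid]=3<15: swap arr[5],arr[6]; lo=6,mid=7 → [8, 13, 14, 5, 4, 3, 15, 6, 12, 18, 20, 17]
arr[mid]=6<15: swap arr[6],arr[7]; lo=7,mid=8 → [8, 13, 14, 5, 4, 3, 6, 15, 12, 18, 20, 17]
arr[mid]=12<15: swap arr[7],arr[8]; lo=8,mid=9 → [8, 13, 14, 5, 4, 3, 6, 12, 15, 18, 20, 17]
end: lo=8, hi=8; arr = [8, 13, 14, 5, 4, 3, 6, 12, 15, 18, 20, 17]

[8, 13, 14, 5, 4, 3, 6, 12, 15, 18, 20, 17]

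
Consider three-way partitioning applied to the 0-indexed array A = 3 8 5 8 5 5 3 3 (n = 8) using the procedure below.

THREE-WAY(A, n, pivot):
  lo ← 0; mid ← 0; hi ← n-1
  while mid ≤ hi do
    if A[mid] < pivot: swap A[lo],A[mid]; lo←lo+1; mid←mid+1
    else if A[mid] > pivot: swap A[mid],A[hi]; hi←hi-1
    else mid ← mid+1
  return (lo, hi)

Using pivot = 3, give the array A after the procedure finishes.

3 3 3 5 5 8 5 8

pivot = 3; lo=0, mid=0, hi=7
A[mid]=3=3: mid=1
A[mid]=8>3: swap A[1],A[7]; hi=6 → 3 3 5 8 5 5 3 8
A[mid]=3=3: mid=2
A[mid]=5>3: swap A[2],A[6]; hi=5 → 3 3 3 8 5 5 5 8
A[mid]=3=3: mid=3
A[mid]=8>3: swap A[3],A[5]; hi=4 → 3 3 3 5 5 8 5 8
A[mid]=5>3: swap A[3],A[4]; hi=3 → 3 3 3 5 5 8 5 8
A[mid]=5>3: swap A[3],A[3]; hi=2 → 3 3 3 5 5 8 5 8
end: lo=0, hi=2; A = 3 3 3 5 5 8 5 8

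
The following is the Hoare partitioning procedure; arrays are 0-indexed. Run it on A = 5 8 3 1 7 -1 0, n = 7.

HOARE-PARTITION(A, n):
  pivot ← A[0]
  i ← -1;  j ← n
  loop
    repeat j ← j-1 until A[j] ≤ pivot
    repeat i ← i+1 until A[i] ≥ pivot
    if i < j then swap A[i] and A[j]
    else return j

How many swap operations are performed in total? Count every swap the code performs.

2

pivot=5
j stops at 6 (0), i stops at 0 (5); swap ⇒ 0 8 3 1 7 -1 5
j stops at 5 (-1), i stops at 1 (8); swap ⇒ 0 -1 3 1 7 8 5
j stops at 3, i stops at 4; i≥j ⇒ return 3. A=0 -1 3 1 7 8 5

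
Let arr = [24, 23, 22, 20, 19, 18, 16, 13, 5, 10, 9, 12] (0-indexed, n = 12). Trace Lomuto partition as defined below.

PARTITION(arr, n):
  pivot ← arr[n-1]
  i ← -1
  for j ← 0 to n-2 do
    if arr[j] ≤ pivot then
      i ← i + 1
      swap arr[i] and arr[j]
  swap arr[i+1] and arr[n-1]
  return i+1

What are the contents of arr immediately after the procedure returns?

pivot=12, i=-1
j=0: 24>12, skip
j=1: 23>12, skip
j=2: 22>12, skip
j=3: 20>12, skip
j=4: 19>12, skip
j=5: 18>12, skip
j=6: 16>12, skip
j=7: 13>12, skip
j=8: 5≤12, i=0, swap(0,8) ⇒ [5, 23, 22, 20, 19, 18, 16, 13, 24, 10, 9, 12]
j=9: 10≤12, i=1, swap(1,9) ⇒ [5, 10, 22, 20, 19, 18, 16, 13, 24, 23, 9, 12]
j=10: 9≤12, i=2, swap(2,10) ⇒ [5, 10, 9, 20, 19, 18, 16, 13, 24, 23, 22, 12]
swap(3,11) ⇒ [5, 10, 9, 12, 19, 18, 16, 13, 24, 23, 22, 20]; return 3

[5, 10, 9, 12, 19, 18, 16, 13, 24, 23, 22, 20]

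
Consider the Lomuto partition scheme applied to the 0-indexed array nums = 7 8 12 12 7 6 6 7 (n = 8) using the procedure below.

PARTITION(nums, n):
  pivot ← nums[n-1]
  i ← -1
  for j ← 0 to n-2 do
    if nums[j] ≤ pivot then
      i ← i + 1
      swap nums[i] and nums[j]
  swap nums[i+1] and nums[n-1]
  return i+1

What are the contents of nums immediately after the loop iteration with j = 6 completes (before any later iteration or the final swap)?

pivot=7, i=-1
j=0: 7≤7, i=0, swap(0,0) ⇒ 7 8 12 12 7 6 6 7
j=1: 8>7, skip
j=2: 12>7, skip
j=3: 12>7, skip
j=4: 7≤7, i=1, swap(1,4) ⇒ 7 7 12 12 8 6 6 7
j=5: 6≤7, i=2, swap(2,5) ⇒ 7 7 6 12 8 12 6 7
j=6: 6≤7, i=3, swap(3,6) ⇒ 7 7 6 6 8 12 12 7
(after j=6) nums = 7 7 6 6 8 12 12 7

7 7 6 6 8 12 12 7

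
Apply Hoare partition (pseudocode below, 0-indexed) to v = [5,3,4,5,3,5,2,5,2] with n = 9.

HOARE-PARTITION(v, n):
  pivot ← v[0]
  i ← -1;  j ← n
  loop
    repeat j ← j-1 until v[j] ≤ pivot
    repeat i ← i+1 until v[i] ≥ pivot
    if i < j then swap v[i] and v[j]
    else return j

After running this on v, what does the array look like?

pivot = v[0] = 5; i = -1, j = 9
j→8 (v[8]=2≤5), i→0 (v[0]=5≥5); i<j, swap → [2,3,4,5,3,5,2,5,5]
j→7 (v[7]=5≤5), i→3 (v[3]=5≥5); i<j, swap → [2,3,4,5,3,5,2,5,5]
j→6 (v[6]=2≤5), i→5 (v[5]=5≥5); i<j, swap → [2,3,4,5,3,2,5,5,5]
j→5, i→6; i≥j, return j=5. v = [2,3,4,5,3,2,5,5,5]

[2,3,4,5,3,2,5,5,5]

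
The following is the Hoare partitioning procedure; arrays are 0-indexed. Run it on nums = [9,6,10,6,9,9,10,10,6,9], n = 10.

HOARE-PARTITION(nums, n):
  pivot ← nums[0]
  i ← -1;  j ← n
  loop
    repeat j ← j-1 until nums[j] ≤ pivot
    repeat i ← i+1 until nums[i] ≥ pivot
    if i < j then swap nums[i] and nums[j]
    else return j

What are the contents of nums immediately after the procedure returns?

[9,6,6,6,9,9,10,10,10,9]

pivot=9
j stops at 9 (9), i stops at 0 (9); swap ⇒ [9,6,10,6,9,9,10,10,6,9]
j stops at 8 (6), i stops at 2 (10); swap ⇒ [9,6,6,6,9,9,10,10,10,9]
j stops at 5 (9), i stops at 4 (9); swap ⇒ [9,6,6,6,9,9,10,10,10,9]
j stops at 4, i stops at 5; i≥j ⇒ return 4. nums=[9,6,6,6,9,9,10,10,10,9]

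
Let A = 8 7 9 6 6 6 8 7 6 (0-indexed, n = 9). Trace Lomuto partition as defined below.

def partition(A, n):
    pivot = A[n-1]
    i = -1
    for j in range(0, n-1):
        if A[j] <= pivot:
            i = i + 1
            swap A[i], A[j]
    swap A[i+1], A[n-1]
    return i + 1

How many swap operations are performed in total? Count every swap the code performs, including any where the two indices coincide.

4

pivot=6, i=-1
j=0: 8>6, skip
j=1: 7>6, skip
j=2: 9>6, skip
j=3: 6≤6, i=0, swap(0,3) ⇒ 6 7 9 8 6 6 8 7 6
j=4: 6≤6, i=1, swap(1,4) ⇒ 6 6 9 8 7 6 8 7 6
j=5: 6≤6, i=2, swap(2,5) ⇒ 6 6 6 8 7 9 8 7 6
j=6: 8>6, skip
j=7: 7>6, skip
swap(3,8) ⇒ 6 6 6 6 7 9 8 7 8; return 3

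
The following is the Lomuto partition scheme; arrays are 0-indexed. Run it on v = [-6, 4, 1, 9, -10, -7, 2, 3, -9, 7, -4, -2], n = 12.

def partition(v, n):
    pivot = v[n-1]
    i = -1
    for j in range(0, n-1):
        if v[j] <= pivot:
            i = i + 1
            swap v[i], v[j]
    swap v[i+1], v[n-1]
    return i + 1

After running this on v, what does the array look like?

[-6, -10, -7, -9, -4, -2, 2, 3, 9, 7, 4, 1]

pivot = v[11] = -2; i = -1
j=0: v[0]=-6 ≤ -2 → i=0, swap v[0],v[0] (no change) → [-6, 4, 1, 9, -10, -7, 2, 3, -9, 7, -4, -2]
j=1: v[1]=4 > -2 → no swap
j=2: v[2]=1 > -2 → no swap
j=3: v[3]=9 > -2 → no swap
j=4: v[4]=-10 ≤ -2 → i=1, swap v[1],v[4] → [-6, -10, 1, 9, 4, -7, 2, 3, -9, 7, -4, -2]
j=5: v[5]=-7 ≤ -2 → i=2, swap v[2],v[5] → [-6, -10, -7, 9, 4, 1, 2, 3, -9, 7, -4, -2]
j=6: v[6]=2 > -2 → no swap
j=7: v[7]=3 > -2 → no swap
j=8: v[8]=-9 ≤ -2 → i=3, swap v[3],v[8] → [-6, -10, -7, -9, 4, 1, 2, 3, 9, 7, -4, -2]
j=9: v[9]=7 > -2 → no swap
j=10: v[10]=-4 ≤ -2 → i=4, swap v[4],v[10] → [-6, -10, -7, -9, -4, 1, 2, 3, 9, 7, 4, -2]
final swap v[5],v[11] → [-6, -10, -7, -9, -4, -2, 2, 3, 9, 7, 4, 1]; return 5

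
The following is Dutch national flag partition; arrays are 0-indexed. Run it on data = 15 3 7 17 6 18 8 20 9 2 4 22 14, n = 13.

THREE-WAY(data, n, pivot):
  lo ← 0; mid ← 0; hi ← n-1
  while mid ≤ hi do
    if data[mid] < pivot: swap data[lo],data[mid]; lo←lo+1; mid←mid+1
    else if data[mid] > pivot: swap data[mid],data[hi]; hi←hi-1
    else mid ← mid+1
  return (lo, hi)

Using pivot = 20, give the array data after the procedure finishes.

15 3 7 17 6 18 8 9 2 4 14 20 22

pivot = 20; lo=0, mid=0, hi=12
data[mid]=15<20: swap data[0],data[0]; lo=1,mid=1 → 15 3 7 17 6 18 8 20 9 2 4 22 14
data[mid]=3<20: swap data[1],data[1]; lo=2,mid=2 → 15 3 7 17 6 18 8 20 9 2 4 22 14
data[mid]=7<20: swap data[2],data[2]; lo=3,mid=3 → 15 3 7 17 6 18 8 20 9 2 4 22 14
data[mid]=17<20: swap data[3],data[3]; lo=4,mid=4 → 15 3 7 17 6 18 8 20 9 2 4 22 14
data[mid]=6<20: swap data[4],data[4]; lo=5,mid=5 → 15 3 7 17 6 18 8 20 9 2 4 22 14
data[mid]=18<20: swap data[5],data[5]; lo=6,mid=6 → 15 3 7 17 6 18 8 20 9 2 4 22 14
data[mid]=8<20: swap data[6],data[6]; lo=7,mid=7 → 15 3 7 17 6 18 8 20 9 2 4 22 14
data[mid]=20=20: mid=8
data[mid]=9<20: swap data[7],data[8]; lo=8,mid=9 → 15 3 7 17 6 18 8 9 20 2 4 22 14
data[mid]=2<20: swap data[8],data[9]; lo=9,mid=10 → 15 3 7 17 6 18 8 9 2 20 4 22 14
data[mid]=4<20: swap data[9],data[10]; lo=10,mid=11 → 15 3 7 17 6 18 8 9 2 4 20 22 14
data[mid]=22>20: swap data[11],data[12]; hi=11 → 15 3 7 17 6 18 8 9 2 4 20 14 22
data[mid]=14<20: swap data[10],data[11]; lo=11,mid=12 → 15 3 7 17 6 18 8 9 2 4 14 20 22
end: lo=11, hi=11; data = 15 3 7 17 6 18 8 9 2 4 14 20 22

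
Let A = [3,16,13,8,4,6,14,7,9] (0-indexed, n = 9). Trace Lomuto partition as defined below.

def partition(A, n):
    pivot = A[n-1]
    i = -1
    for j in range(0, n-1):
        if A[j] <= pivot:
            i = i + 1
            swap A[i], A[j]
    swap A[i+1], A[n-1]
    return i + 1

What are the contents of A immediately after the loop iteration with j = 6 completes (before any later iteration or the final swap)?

[3,8,4,6,13,16,14,7,9]

pivot=9, i=-1
j=0: 3≤9, i=0, swap(0,0) ⇒ [3,16,13,8,4,6,14,7,9]
j=1: 16>9, skip
j=2: 13>9, skip
j=3: 8≤9, i=1, swap(1,3) ⇒ [3,8,13,16,4,6,14,7,9]
j=4: 4≤9, i=2, swap(2,4) ⇒ [3,8,4,16,13,6,14,7,9]
j=5: 6≤9, i=3, swap(3,5) ⇒ [3,8,4,6,13,16,14,7,9]
j=6: 14>9, skip
(after j=6) A = [3,8,4,6,13,16,14,7,9]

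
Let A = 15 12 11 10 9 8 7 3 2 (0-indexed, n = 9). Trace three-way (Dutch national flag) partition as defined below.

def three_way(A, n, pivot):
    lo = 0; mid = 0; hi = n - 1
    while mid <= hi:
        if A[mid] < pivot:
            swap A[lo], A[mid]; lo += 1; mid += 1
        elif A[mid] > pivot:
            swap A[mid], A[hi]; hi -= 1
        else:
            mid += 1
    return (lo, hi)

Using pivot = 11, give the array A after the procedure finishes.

2 3 10 9 8 7 11 12 15

lo=0 mid=0 hi=8
15>11: swap(0,8), hi=7 ⇒ 2 12 11 10 9 8 7 3 15
2<11: swap(0,0), lo=1 mid=1 ⇒ 2 12 11 10 9 8 7 3 15
12>11: swap(1,7), hi=6 ⇒ 2 3 11 10 9 8 7 12 15
3<11: swap(1,1), lo=2 mid=2 ⇒ 2 3 11 10 9 8 7 12 15
11=11: mid=3
10<11: swap(2,3), lo=3 mid=4 ⇒ 2 3 10 11 9 8 7 12 15
9<11: swap(3,4), lo=4 mid=5 ⇒ 2 3 10 9 11 8 7 12 15
8<11: swap(4,5), lo=5 mid=6 ⇒ 2 3 10 9 8 11 7 12 15
7<11: swap(5,6), lo=6 mid=7 ⇒ 2 3 10 9 8 7 11 12 15
done. lo=6 hi=6; A=2 3 10 9 8 7 11 12 15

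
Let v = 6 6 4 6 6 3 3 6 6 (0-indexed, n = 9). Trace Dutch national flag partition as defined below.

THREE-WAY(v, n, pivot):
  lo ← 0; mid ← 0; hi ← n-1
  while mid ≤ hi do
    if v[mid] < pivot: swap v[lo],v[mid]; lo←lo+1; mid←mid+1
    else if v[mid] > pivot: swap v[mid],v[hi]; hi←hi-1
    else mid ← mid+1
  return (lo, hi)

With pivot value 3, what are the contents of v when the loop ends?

lo=0 mid=0 hi=8
6>3: swap(0,8), hi=7 ⇒ 6 6 4 6 6 3 3 6 6
6>3: swap(0,7), hi=6 ⇒ 6 6 4 6 6 3 3 6 6
6>3: swap(0,6), hi=5 ⇒ 3 6 4 6 6 3 6 6 6
3=3: mid=1
6>3: swap(1,5), hi=4 ⇒ 3 3 4 6 6 6 6 6 6
3=3: mid=2
4>3: swap(2,4), hi=3 ⇒ 3 3 6 6 4 6 6 6 6
6>3: swap(2,3), hi=2 ⇒ 3 3 6 6 4 6 6 6 6
6>3: swap(2,2), hi=1 ⇒ 3 3 6 6 4 6 6 6 6
done. lo=0 hi=1; v=3 3 6 6 4 6 6 6 6

3 3 6 6 4 6 6 6 6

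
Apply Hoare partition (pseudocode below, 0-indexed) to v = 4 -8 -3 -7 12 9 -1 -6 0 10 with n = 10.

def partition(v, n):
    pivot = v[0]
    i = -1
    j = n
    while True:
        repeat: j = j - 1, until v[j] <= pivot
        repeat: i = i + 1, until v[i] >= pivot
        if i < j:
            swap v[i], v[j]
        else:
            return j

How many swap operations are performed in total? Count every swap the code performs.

pivot = v[0] = 4; i = -1, j = 10
j→8 (v[8]=0≤4), i→0 (v[0]=4≥4); i<j, swap → 0 -8 -3 -7 12 9 -1 -6 4 10
j→7 (v[7]=-6≤4), i→4 (v[4]=12≥4); i<j, swap → 0 -8 -3 -7 -6 9 -1 12 4 10
j→6 (v[6]=-1≤4), i→5 (v[5]=9≥4); i<j, swap → 0 -8 -3 -7 -6 -1 9 12 4 10
j→5, i→6; i≥j, return j=5. v = 0 -8 -3 -7 -6 -1 9 12 4 10

3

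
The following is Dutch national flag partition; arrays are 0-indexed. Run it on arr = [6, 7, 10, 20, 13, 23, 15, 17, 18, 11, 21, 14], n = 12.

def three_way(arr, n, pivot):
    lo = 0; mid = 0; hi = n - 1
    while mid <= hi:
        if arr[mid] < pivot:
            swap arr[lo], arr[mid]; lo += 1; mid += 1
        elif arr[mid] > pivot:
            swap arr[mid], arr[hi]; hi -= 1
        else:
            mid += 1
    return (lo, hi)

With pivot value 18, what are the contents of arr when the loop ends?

[6, 7, 10, 14, 13, 11, 15, 17, 18, 21, 23, 20]

lo=0 mid=0 hi=11
6<18: swap(0,0), lo=1 mid=1 ⇒ [6, 7, 10, 20, 13, 23, 15, 17, 18, 11, 21, 14]
7<18: swap(1,1), lo=2 mid=2 ⇒ [6, 7, 10, 20, 13, 23, 15, 17, 18, 11, 21, 14]
10<18: swap(2,2), lo=3 mid=3 ⇒ [6, 7, 10, 20, 13, 23, 15, 17, 18, 11, 21, 14]
20>18: swap(3,11), hi=10 ⇒ [6, 7, 10, 14, 13, 23, 15, 17, 18, 11, 21, 20]
14<18: swap(3,3), lo=4 mid=4 ⇒ [6, 7, 10, 14, 13, 23, 15, 17, 18, 11, 21, 20]
13<18: swap(4,4), lo=5 mid=5 ⇒ [6, 7, 10, 14, 13, 23, 15, 17, 18, 11, 21, 20]
23>18: swap(5,10), hi=9 ⇒ [6, 7, 10, 14, 13, 21, 15, 17, 18, 11, 23, 20]
21>18: swap(5,9), hi=8 ⇒ [6, 7, 10, 14, 13, 11, 15, 17, 18, 21, 23, 20]
11<18: swap(5,5), lo=6 mid=6 ⇒ [6, 7, 10, 14, 13, 11, 15, 17, 18, 21, 23, 20]
15<18: swap(6,6), lo=7 mid=7 ⇒ [6, 7, 10, 14, 13, 11, 15, 17, 18, 21, 23, 20]
17<18: swap(7,7), lo=8 mid=8 ⇒ [6, 7, 10, 14, 13, 11, 15, 17, 18, 21, 23, 20]
18=18: mid=9
done. lo=8 hi=8; arr=[6, 7, 10, 14, 13, 11, 15, 17, 18, 21, 23, 20]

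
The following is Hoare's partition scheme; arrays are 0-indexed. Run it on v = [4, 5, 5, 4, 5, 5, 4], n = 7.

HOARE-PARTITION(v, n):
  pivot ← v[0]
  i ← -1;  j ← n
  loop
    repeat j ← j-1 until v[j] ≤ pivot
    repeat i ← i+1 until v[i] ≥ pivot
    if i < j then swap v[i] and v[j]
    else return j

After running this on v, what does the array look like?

pivot = v[0] = 4; i = -1, j = 7
j→6 (v[6]=4≤4), i→0 (v[0]=4≥4); i<j, swap → [4, 5, 5, 4, 5, 5, 4]
j→3 (v[3]=4≤4), i→1 (v[1]=5≥4); i<j, swap → [4, 4, 5, 5, 5, 5, 4]
j→1, i→2; i≥j, return j=1. v = [4, 4, 5, 5, 5, 5, 4]

[4, 4, 5, 5, 5, 5, 4]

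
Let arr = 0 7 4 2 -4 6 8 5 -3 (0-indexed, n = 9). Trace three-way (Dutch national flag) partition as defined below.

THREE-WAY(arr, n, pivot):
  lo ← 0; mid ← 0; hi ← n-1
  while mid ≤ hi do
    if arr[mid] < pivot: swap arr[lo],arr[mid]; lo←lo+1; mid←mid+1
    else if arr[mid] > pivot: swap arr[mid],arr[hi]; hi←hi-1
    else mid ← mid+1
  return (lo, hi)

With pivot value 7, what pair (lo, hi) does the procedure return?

pivot = 7; lo=0, mid=0, hi=8
arr[mid]=0<7: swap arr[0],arr[0]; lo=1,mid=1 → 0 7 4 2 -4 6 8 5 -3
arr[mid]=7=7: mid=2
arr[mid]=4<7: swap arr[1],arr[2]; lo=2,mid=3 → 0 4 7 2 -4 6 8 5 -3
arr[mid]=2<7: swap arr[2],arr[3]; lo=3,mid=4 → 0 4 2 7 -4 6 8 5 -3
arr[mid]=-4<7: swap arr[3],arr[4]; lo=4,mid=5 → 0 4 2 -4 7 6 8 5 -3
arr[mid]=6<7: swap arr[4],arr[5]; lo=5,mid=6 → 0 4 2 -4 6 7 8 5 -3
arr[mid]=8>7: swap arr[6],arr[8]; hi=7 → 0 4 2 -4 6 7 -3 5 8
arr[mid]=-3<7: swap arr[5],arr[6]; lo=6,mid=7 → 0 4 2 -4 6 -3 7 5 8
arr[mid]=5<7: swap arr[6],arr[7]; lo=7,mid=8 → 0 4 2 -4 6 -3 5 7 8
end: lo=7, hi=7; arr = 0 4 2 -4 6 -3 5 7 8

(7, 7)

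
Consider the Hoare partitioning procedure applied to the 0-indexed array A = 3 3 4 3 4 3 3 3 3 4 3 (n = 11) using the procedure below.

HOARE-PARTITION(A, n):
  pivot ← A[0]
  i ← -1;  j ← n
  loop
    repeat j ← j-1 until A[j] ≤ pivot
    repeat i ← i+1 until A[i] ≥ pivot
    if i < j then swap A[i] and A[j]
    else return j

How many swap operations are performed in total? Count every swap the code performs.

5

pivot = A[0] = 3; i = -1, j = 11
j→10 (A[10]=3≤3), i→0 (A[0]=3≥3); i<j, swap → 3 3 4 3 4 3 3 3 3 4 3
j→8 (A[8]=3≤3), i→1 (A[1]=3≥3); i<j, swap → 3 3 4 3 4 3 3 3 3 4 3
j→7 (A[7]=3≤3), i→2 (A[2]=4≥3); i<j, swap → 3 3 3 3 4 3 3 4 3 4 3
j→6 (A[6]=3≤3), i→3 (A[3]=3≥3); i<j, swap → 3 3 3 3 4 3 3 4 3 4 3
j→5 (A[5]=3≤3), i→4 (A[4]=4≥3); i<j, swap → 3 3 3 3 3 4 3 4 3 4 3
j→4, i→5; i≥j, return j=4. A = 3 3 3 3 3 4 3 4 3 4 3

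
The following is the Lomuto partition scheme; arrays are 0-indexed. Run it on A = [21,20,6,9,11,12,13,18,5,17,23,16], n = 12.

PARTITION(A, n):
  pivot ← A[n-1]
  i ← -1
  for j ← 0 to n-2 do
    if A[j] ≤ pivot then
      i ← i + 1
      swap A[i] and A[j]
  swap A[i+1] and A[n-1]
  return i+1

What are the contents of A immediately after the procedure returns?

[6,9,11,12,13,5,16,18,20,17,23,21]

pivot = A[11] = 16; i = -1
j=0: A[0]=21 > 16 → no swap
j=1: A[1]=20 > 16 → no swap
j=2: A[2]=6 ≤ 16 → i=0, swap A[0],A[2] → [6,20,21,9,11,12,13,18,5,17,23,16]
j=3: A[3]=9 ≤ 16 → i=1, swap A[1],A[3] → [6,9,21,20,11,12,13,18,5,17,23,16]
j=4: A[4]=11 ≤ 16 → i=2, swap A[2],A[4] → [6,9,11,20,21,12,13,18,5,17,23,16]
j=5: A[5]=12 ≤ 16 → i=3, swap A[3],A[5] → [6,9,11,12,21,20,13,18,5,17,23,16]
j=6: A[6]=13 ≤ 16 → i=4, swap A[4],A[6] → [6,9,11,12,13,20,21,18,5,17,23,16]
j=7: A[7]=18 > 16 → no swap
j=8: A[8]=5 ≤ 16 → i=5, swap A[5],A[8] → [6,9,11,12,13,5,21,18,20,17,23,16]
j=9: A[9]=17 > 16 → no swap
j=10: A[10]=23 > 16 → no swap
final swap A[6],A[11] → [6,9,11,12,13,5,16,18,20,17,23,21]; return 6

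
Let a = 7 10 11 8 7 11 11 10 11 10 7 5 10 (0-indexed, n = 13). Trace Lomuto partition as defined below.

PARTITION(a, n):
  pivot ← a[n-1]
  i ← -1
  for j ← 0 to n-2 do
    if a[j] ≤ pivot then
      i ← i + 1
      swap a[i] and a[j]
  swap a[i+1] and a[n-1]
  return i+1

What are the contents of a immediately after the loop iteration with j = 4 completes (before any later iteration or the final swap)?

7 10 8 7 11 11 11 10 11 10 7 5 10

pivot=10, i=-1
j=0: 7≤10, i=0, swap(0,0) ⇒ 7 10 11 8 7 11 11 10 11 10 7 5 10
j=1: 10≤10, i=1, swap(1,1) ⇒ 7 10 11 8 7 11 11 10 11 10 7 5 10
j=2: 11>10, skip
j=3: 8≤10, i=2, swap(2,3) ⇒ 7 10 8 11 7 11 11 10 11 10 7 5 10
j=4: 7≤10, i=3, swap(3,4) ⇒ 7 10 8 7 11 11 11 10 11 10 7 5 10
(after j=4) a = 7 10 8 7 11 11 11 10 11 10 7 5 10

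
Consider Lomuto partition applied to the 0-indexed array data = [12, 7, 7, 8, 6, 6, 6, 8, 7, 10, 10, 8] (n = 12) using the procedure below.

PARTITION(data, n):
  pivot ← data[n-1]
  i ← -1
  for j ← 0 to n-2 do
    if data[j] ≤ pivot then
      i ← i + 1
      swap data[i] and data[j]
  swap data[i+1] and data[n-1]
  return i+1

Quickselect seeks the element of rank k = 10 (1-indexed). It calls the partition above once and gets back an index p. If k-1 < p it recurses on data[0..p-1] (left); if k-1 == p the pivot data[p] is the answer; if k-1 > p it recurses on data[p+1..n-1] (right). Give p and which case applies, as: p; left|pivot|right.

8; right

pivot=8, i=-1
j=0: 12>8, skip
j=1: 7≤8, i=0, swap(0,1) ⇒ [7, 12, 7, 8, 6, 6, 6, 8, 7, 10, 10, 8]
j=2: 7≤8, i=1, swap(1,2) ⇒ [7, 7, 12, 8, 6, 6, 6, 8, 7, 10, 10, 8]
j=3: 8≤8, i=2, swap(2,3) ⇒ [7, 7, 8, 12, 6, 6, 6, 8, 7, 10, 10, 8]
j=4: 6≤8, i=3, swap(3,4) ⇒ [7, 7, 8, 6, 12, 6, 6, 8, 7, 10, 10, 8]
j=5: 6≤8, i=4, swap(4,5) ⇒ [7, 7, 8, 6, 6, 12, 6, 8, 7, 10, 10, 8]
j=6: 6≤8, i=5, swap(5,6) ⇒ [7, 7, 8, 6, 6, 6, 12, 8, 7, 10, 10, 8]
j=7: 8≤8, i=6, swap(6,7) ⇒ [7, 7, 8, 6, 6, 6, 8, 12, 7, 10, 10, 8]
j=8: 7≤8, i=7, swap(7,8) ⇒ [7, 7, 8, 6, 6, 6, 8, 7, 12, 10, 10, 8]
j=9: 10>8, skip
j=10: 10>8, skip
swap(8,11) ⇒ [7, 7, 8, 6, 6, 6, 8, 7, 8, 10, 10, 12]; return 8
p = 8; k-1 = 9 > 8 ⇒ right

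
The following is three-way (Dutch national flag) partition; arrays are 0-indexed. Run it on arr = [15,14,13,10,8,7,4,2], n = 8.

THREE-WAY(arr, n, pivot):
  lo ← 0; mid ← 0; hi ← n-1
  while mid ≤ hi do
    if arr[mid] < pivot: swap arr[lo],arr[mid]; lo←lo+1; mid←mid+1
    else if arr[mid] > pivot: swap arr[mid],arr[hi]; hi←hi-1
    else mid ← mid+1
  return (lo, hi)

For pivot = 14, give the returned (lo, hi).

(6, 6)

pivot = 14; lo=0, mid=0, hi=7
arr[mid]=15>14: swap arr[0],arr[7]; hi=6 → [2,14,13,10,8,7,4,15]
arr[mid]=2<14: swap arr[0],arr[0]; lo=1,mid=1 → [2,14,13,10,8,7,4,15]
arr[mid]=14=14: mid=2
arr[mid]=13<14: swap arr[1],arr[2]; lo=2,mid=3 → [2,13,14,10,8,7,4,15]
arr[mid]=10<14: swap arr[2],arr[3]; lo=3,mid=4 → [2,13,10,14,8,7,4,15]
arr[mid]=8<14: swap arr[3],arr[4]; lo=4,mid=5 → [2,13,10,8,14,7,4,15]
arr[mid]=7<14: swap arr[4],arr[5]; lo=5,mid=6 → [2,13,10,8,7,14,4,15]
arr[mid]=4<14: swap arr[5],arr[6]; lo=6,mid=7 → [2,13,10,8,7,4,14,15]
end: lo=6, hi=6; arr = [2,13,10,8,7,4,14,15]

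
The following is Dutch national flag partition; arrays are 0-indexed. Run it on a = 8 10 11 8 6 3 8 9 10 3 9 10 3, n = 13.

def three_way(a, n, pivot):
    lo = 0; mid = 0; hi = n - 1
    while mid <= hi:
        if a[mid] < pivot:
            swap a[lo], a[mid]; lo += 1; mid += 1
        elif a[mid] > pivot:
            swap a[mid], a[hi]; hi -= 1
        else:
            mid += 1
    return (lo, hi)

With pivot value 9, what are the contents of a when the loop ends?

8 3 8 6 3 8 3 9 9 10 10 11 10

pivot = 9; lo=0, mid=0, hi=12
a[mid]=8<9: swap a[0],a[0]; lo=1,mid=1 → 8 10 11 8 6 3 8 9 10 3 9 10 3
a[mid]=10>9: swap a[1],a[12]; hi=11 → 8 3 11 8 6 3 8 9 10 3 9 10 10
a[mid]=3<9: swap a[1],a[1]; lo=2,mid=2 → 8 3 11 8 6 3 8 9 10 3 9 10 10
a[mid]=11>9: swap a[2],a[11]; hi=10 → 8 3 10 8 6 3 8 9 10 3 9 11 10
a[mid]=10>9: swap a[2],a[10]; hi=9 → 8 3 9 8 6 3 8 9 10 3 10 11 10
a[mid]=9=9: mid=3
a[mid]=8<9: swap a[2],a[3]; lo=3,mid=4 → 8 3 8 9 6 3 8 9 10 3 10 11 10
a[mid]=6<9: swap a[3],a[4]; lo=4,mid=5 → 8 3 8 6 9 3 8 9 10 3 10 11 10
a[mid]=3<9: swap a[4],a[5]; lo=5,mid=6 → 8 3 8 6 3 9 8 9 10 3 10 11 10
a[mid]=8<9: swap a[5],a[6]; lo=6,mid=7 → 8 3 8 6 3 8 9 9 10 3 10 11 10
a[mid]=9=9: mid=8
a[mid]=10>9: swap a[8],a[9]; hi=8 → 8 3 8 6 3 8 9 9 3 10 10 11 10
a[mid]=3<9: swap a[6],a[8]; lo=7,mid=9 → 8 3 8 6 3 8 3 9 9 10 10 11 10
end: lo=7, hi=8; a = 8 3 8 6 3 8 3 9 9 10 10 11 10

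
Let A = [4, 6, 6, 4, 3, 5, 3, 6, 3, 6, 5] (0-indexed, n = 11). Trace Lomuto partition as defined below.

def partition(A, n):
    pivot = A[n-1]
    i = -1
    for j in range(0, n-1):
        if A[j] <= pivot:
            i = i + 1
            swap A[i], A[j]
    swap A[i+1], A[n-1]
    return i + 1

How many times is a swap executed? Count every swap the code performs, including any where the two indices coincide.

pivot = A[10] = 5; i = -1
j=0: A[0]=4 ≤ 5 → i=0, swap A[0],A[0] (no change) → [4, 6, 6, 4, 3, 5, 3, 6, 3, 6, 5]
j=1: A[1]=6 > 5 → no swap
j=2: A[2]=6 > 5 → no swap
j=3: A[3]=4 ≤ 5 → i=1, swap A[1],A[3] → [4, 4, 6, 6, 3, 5, 3, 6, 3, 6, 5]
j=4: A[4]=3 ≤ 5 → i=2, swap A[2],A[4] → [4, 4, 3, 6, 6, 5, 3, 6, 3, 6, 5]
j=5: A[5]=5 ≤ 5 → i=3, swap A[3],A[5] → [4, 4, 3, 5, 6, 6, 3, 6, 3, 6, 5]
j=6: A[6]=3 ≤ 5 → i=4, swap A[4],A[6] → [4, 4, 3, 5, 3, 6, 6, 6, 3, 6, 5]
j=7: A[7]=6 > 5 → no swap
j=8: A[8]=3 ≤ 5 → i=5, swap A[5],A[8] → [4, 4, 3, 5, 3, 3, 6, 6, 6, 6, 5]
j=9: A[9]=6 > 5 → no swap
final swap A[6],A[10] → [4, 4, 3, 5, 3, 3, 5, 6, 6, 6, 6]; return 6

7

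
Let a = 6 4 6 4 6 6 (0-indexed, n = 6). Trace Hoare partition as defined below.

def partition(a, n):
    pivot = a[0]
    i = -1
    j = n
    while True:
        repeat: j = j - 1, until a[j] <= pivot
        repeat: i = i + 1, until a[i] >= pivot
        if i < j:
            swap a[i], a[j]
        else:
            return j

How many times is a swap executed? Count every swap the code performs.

2

pivot = a[0] = 6; i = -1, j = 6
j→5 (a[5]=6≤6), i→0 (a[0]=6≥6); i<j, swap → 6 4 6 4 6 6
j→4 (a[4]=6≤6), i→2 (a[2]=6≥6); i<j, swap → 6 4 6 4 6 6
j→3, i→4; i≥j, return j=3. a = 6 4 6 4 6 6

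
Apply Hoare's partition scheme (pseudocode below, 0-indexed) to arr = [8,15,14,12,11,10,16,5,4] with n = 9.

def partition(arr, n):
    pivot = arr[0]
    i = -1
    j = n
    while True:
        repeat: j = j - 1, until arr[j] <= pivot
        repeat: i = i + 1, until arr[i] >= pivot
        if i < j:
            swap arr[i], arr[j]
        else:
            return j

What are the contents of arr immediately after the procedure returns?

[4,5,14,12,11,10,16,15,8]

pivot=8
j stops at 8 (4), i stops at 0 (8); swap ⇒ [4,15,14,12,11,10,16,5,8]
j stops at 7 (5), i stops at 1 (15); swap ⇒ [4,5,14,12,11,10,16,15,8]
j stops at 1, i stops at 2; i≥j ⇒ return 1. arr=[4,5,14,12,11,10,16,15,8]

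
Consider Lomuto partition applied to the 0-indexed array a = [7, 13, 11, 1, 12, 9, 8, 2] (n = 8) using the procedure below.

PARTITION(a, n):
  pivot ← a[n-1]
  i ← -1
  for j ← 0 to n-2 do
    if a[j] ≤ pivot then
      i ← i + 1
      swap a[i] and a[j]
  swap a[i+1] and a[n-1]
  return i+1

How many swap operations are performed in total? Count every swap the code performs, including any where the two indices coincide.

2

pivot=2, i=-1
j=0: 7>2, skip
j=1: 13>2, skip
j=2: 11>2, skip
j=3: 1≤2, i=0, swap(0,3) ⇒ [1, 13, 11, 7, 12, 9, 8, 2]
j=4: 12>2, skip
j=5: 9>2, skip
j=6: 8>2, skip
swap(1,7) ⇒ [1, 2, 11, 7, 12, 9, 8, 13]; return 1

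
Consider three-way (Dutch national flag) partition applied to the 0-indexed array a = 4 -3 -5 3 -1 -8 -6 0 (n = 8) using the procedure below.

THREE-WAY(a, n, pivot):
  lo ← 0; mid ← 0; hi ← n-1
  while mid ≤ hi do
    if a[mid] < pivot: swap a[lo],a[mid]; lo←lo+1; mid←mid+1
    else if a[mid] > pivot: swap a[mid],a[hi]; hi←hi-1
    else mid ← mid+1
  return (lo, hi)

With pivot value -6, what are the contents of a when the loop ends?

-8 -6 3 -1 -5 -3 0 4

pivot = -6; lo=0, mid=0, hi=7
a[mid]=4>-6: swap a[0],a[7]; hi=6 → 0 -3 -5 3 -1 -8 -6 4
a[mid]=0>-6: swap a[0],a[6]; hi=5 → -6 -3 -5 3 -1 -8 0 4
a[mid]=-6=-6: mid=1
a[mid]=-3>-6: swap a[1],a[5]; hi=4 → -6 -8 -5 3 -1 -3 0 4
a[mid]=-8<-6: swap a[0],a[1]; lo=1,mid=2 → -8 -6 -5 3 -1 -3 0 4
a[mid]=-5>-6: swap a[2],a[4]; hi=3 → -8 -6 -1 3 -5 -3 0 4
a[mid]=-1>-6: swap a[2],a[3]; hi=2 → -8 -6 3 -1 -5 -3 0 4
a[mid]=3>-6: swap a[2],a[2]; hi=1 → -8 -6 3 -1 -5 -3 0 4
end: lo=1, hi=1; a = -8 -6 3 -1 -5 -3 0 4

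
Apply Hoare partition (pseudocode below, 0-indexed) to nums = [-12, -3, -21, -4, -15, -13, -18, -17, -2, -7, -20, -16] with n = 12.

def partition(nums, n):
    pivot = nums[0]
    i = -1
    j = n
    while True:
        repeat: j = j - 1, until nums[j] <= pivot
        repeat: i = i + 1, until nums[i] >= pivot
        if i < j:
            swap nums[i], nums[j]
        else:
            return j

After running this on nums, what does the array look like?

[-16, -20, -21, -17, -15, -13, -18, -4, -2, -7, -3, -12]

pivot = nums[0] = -12; i = -1, j = 12
j→11 (nums[11]=-16≤-12), i→0 (nums[0]=-12≥-12); i<j, swap → [-16, -3, -21, -4, -15, -13, -18, -17, -2, -7, -20, -12]
j→10 (nums[10]=-20≤-12), i→1 (nums[1]=-3≥-12); i<j, swap → [-16, -20, -21, -4, -15, -13, -18, -17, -2, -7, -3, -12]
j→7 (nums[7]=-17≤-12), i→3 (nums[3]=-4≥-12); i<j, swap → [-16, -20, -21, -17, -15, -13, -18, -4, -2, -7, -3, -12]
j→6, i→7; i≥j, return j=6. nums = [-16, -20, -21, -17, -15, -13, -18, -4, -2, -7, -3, -12]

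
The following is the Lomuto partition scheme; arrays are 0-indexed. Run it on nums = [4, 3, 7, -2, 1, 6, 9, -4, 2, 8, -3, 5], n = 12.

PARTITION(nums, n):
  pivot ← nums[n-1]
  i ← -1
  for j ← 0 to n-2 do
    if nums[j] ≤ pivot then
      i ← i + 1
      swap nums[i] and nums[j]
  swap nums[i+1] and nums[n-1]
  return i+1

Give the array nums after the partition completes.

[4, 3, -2, 1, -4, 2, -3, 5, 6, 8, 9, 7]

pivot=5, i=-1
j=0: 4≤5, i=0, swap(0,0) ⇒ [4, 3, 7, -2, 1, 6, 9, -4, 2, 8, -3, 5]
j=1: 3≤5, i=1, swap(1,1) ⇒ [4, 3, 7, -2, 1, 6, 9, -4, 2, 8, -3, 5]
j=2: 7>5, skip
j=3: -2≤5, i=2, swap(2,3) ⇒ [4, 3, -2, 7, 1, 6, 9, -4, 2, 8, -3, 5]
j=4: 1≤5, i=3, swap(3,4) ⇒ [4, 3, -2, 1, 7, 6, 9, -4, 2, 8, -3, 5]
j=5: 6>5, skip
j=6: 9>5, skip
j=7: -4≤5, i=4, swap(4,7) ⇒ [4, 3, -2, 1, -4, 6, 9, 7, 2, 8, -3, 5]
j=8: 2≤5, i=5, swap(5,8) ⇒ [4, 3, -2, 1, -4, 2, 9, 7, 6, 8, -3, 5]
j=9: 8>5, skip
j=10: -3≤5, i=6, swap(6,10) ⇒ [4, 3, -2, 1, -4, 2, -3, 7, 6, 8, 9, 5]
swap(7,11) ⇒ [4, 3, -2, 1, -4, 2, -3, 5, 6, 8, 9, 7]; return 7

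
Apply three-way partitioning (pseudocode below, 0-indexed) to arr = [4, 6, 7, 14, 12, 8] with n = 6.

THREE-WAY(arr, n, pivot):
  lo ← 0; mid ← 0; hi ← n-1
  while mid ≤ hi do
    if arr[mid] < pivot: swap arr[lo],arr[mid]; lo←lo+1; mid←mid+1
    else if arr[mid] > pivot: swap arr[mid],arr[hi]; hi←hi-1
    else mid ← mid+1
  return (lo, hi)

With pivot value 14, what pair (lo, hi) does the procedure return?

pivot = 14; lo=0, mid=0, hi=5
arr[mid]=4<14: swap arr[0],arr[0]; lo=1,mid=1 → [4, 6, 7, 14, 12, 8]
arr[mid]=6<14: swap arr[1],arr[1]; lo=2,mid=2 → [4, 6, 7, 14, 12, 8]
arr[mid]=7<14: swap arr[2],arr[2]; lo=3,mid=3 → [4, 6, 7, 14, 12, 8]
arr[mid]=14=14: mid=4
arr[mid]=12<14: swap arr[3],arr[4]; lo=4,mid=5 → [4, 6, 7, 12, 14, 8]
arr[mid]=8<14: swap arr[4],arr[5]; lo=5,mid=6 → [4, 6, 7, 12, 8, 14]
end: lo=5, hi=5; arr = [4, 6, 7, 12, 8, 14]

(5, 5)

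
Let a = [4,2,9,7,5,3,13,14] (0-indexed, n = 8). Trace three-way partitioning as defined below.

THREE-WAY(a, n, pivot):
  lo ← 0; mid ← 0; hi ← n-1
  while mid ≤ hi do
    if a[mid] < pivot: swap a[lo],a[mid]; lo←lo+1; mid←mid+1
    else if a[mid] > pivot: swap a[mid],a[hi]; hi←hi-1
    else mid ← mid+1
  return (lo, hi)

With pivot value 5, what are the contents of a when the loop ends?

pivot = 5; lo=0, mid=0, hi=7
a[mid]=4<5: swap a[0],a[0]; lo=1,mid=1 → [4,2,9,7,5,3,13,14]
a[mid]=2<5: swap a[1],a[1]; lo=2,mid=2 → [4,2,9,7,5,3,13,14]
a[mid]=9>5: swap a[2],a[7]; hi=6 → [4,2,14,7,5,3,13,9]
a[mid]=14>5: swap a[2],a[6]; hi=5 → [4,2,13,7,5,3,14,9]
a[mid]=13>5: swap a[2],a[5]; hi=4 → [4,2,3,7,5,13,14,9]
a[mid]=3<5: swap a[2],a[2]; lo=3,mid=3 → [4,2,3,7,5,13,14,9]
a[mid]=7>5: swap a[3],a[4]; hi=3 → [4,2,3,5,7,13,14,9]
a[mid]=5=5: mid=4
end: lo=3, hi=3; a = [4,2,3,5,7,13,14,9]

[4,2,3,5,7,13,14,9]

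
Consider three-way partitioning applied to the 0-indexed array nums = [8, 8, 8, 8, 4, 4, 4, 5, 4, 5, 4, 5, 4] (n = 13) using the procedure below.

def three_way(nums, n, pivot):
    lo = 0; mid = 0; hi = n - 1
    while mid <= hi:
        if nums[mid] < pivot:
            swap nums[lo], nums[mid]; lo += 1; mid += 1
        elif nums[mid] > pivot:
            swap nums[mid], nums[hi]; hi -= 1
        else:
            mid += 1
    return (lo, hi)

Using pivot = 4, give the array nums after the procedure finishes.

lo=0 mid=0 hi=12
8>4: swap(0,12), hi=11 ⇒ [4, 8, 8, 8, 4, 4, 4, 5, 4, 5, 4, 5, 8]
4=4: mid=1
8>4: swap(1,11), hi=10 ⇒ [4, 5, 8, 8, 4, 4, 4, 5, 4, 5, 4, 8, 8]
5>4: swap(1,10), hi=9 ⇒ [4, 4, 8, 8, 4, 4, 4, 5, 4, 5, 5, 8, 8]
4=4: mid=2
8>4: swap(2,9), hi=8 ⇒ [4, 4, 5, 8, 4, 4, 4, 5, 4, 8, 5, 8, 8]
5>4: swap(2,8), hi=7 ⇒ [4, 4, 4, 8, 4, 4, 4, 5, 5, 8, 5, 8, 8]
4=4: mid=3
8>4: swap(3,7), hi=6 ⇒ [4, 4, 4, 5, 4, 4, 4, 8, 5, 8, 5, 8, 8]
5>4: swap(3,6), hi=5 ⇒ [4, 4, 4, 4, 4, 4, 5, 8, 5, 8, 5, 8, 8]
4=4: mid=4
4=4: mid=5
4=4: mid=6
done. lo=0 hi=5; nums=[4, 4, 4, 4, 4, 4, 5, 8, 5, 8, 5, 8, 8]

[4, 4, 4, 4, 4, 4, 5, 8, 5, 8, 5, 8, 8]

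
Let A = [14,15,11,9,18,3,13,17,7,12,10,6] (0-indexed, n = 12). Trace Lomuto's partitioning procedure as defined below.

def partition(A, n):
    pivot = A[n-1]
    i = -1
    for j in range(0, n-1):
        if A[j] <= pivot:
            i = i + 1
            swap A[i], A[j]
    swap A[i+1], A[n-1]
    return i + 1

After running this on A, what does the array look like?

[3,6,11,9,18,14,13,17,7,12,10,15]

pivot = A[11] = 6; i = -1
j=0: A[0]=14 > 6 → no swap
j=1: A[1]=15 > 6 → no swap
j=2: A[2]=11 > 6 → no swap
j=3: A[3]=9 > 6 → no swap
j=4: A[4]=18 > 6 → no swap
j=5: A[5]=3 ≤ 6 → i=0, swap A[0],A[5] → [3,15,11,9,18,14,13,17,7,12,10,6]
j=6: A[6]=13 > 6 → no swap
j=7: A[7]=17 > 6 → no swap
j=8: A[8]=7 > 6 → no swap
j=9: A[9]=12 > 6 → no swap
j=10: A[10]=10 > 6 → no swap
final swap A[1],A[11] → [3,6,11,9,18,14,13,17,7,12,10,15]; return 1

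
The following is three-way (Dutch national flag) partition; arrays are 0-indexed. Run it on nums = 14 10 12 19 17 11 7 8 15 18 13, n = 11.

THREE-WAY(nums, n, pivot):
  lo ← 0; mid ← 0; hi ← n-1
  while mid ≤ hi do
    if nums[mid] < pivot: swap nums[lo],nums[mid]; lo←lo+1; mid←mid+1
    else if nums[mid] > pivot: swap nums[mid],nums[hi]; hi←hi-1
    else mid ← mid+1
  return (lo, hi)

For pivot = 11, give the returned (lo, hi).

(3, 3)

pivot = 11; lo=0, mid=0, hi=10
nums[mid]=14>11: swap nums[0],nums[10]; hi=9 → 13 10 12 19 17 11 7 8 15 18 14
nums[mid]=13>11: swap nums[0],nums[9]; hi=8 → 18 10 12 19 17 11 7 8 15 13 14
nums[mid]=18>11: swap nums[0],nums[8]; hi=7 → 15 10 12 19 17 11 7 8 18 13 14
nums[mid]=15>11: swap nums[0],nums[7]; hi=6 → 8 10 12 19 17 11 7 15 18 13 14
nums[mid]=8<11: swap nums[0],nums[0]; lo=1,mid=1 → 8 10 12 19 17 11 7 15 18 13 14
nums[mid]=10<11: swap nums[1],nums[1]; lo=2,mid=2 → 8 10 12 19 17 11 7 15 18 13 14
nums[mid]=12>11: swap nums[2],nums[6]; hi=5 → 8 10 7 19 17 11 12 15 18 13 14
nums[mid]=7<11: swap nums[2],nums[2]; lo=3,mid=3 → 8 10 7 19 17 11 12 15 18 13 14
nums[mid]=19>11: swap nums[3],nums[5]; hi=4 → 8 10 7 11 17 19 12 15 18 13 14
nums[mid]=11=11: mid=4
nums[mid]=17>11: swap nums[4],nums[4]; hi=3 → 8 10 7 11 17 19 12 15 18 13 14
end: lo=3, hi=3; nums = 8 10 7 11 17 19 12 15 18 13 14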